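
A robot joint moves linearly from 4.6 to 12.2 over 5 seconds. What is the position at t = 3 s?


s = t/T = 3/5 = 0.6
p(t) = p0 + (pf-p0)*s
= 4.6 + (12.2 - 4.6) * 0.6
= 9.16


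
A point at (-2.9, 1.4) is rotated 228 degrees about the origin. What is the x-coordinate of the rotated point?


x' = x*cos(theta) - y*sin(theta)
cos(228 deg) = -0.6691, sin(228 deg) = -0.7431
x' = -2.9 * -0.6691 - 1.4 * -0.7431
= 1.9405 - -1.0404
= 2.9809


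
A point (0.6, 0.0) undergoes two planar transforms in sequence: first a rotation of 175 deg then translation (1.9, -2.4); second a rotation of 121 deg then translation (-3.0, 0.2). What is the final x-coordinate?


After transform 1:
x1 = cos(175)*0.6 - sin(175)*0.0 + 1.9 = 1.3023
y1 = sin(175)*0.6 + cos(175)*0.0 + -2.4 = -2.3477
After transform 2:
x2 = cos(121)*1.3023 - sin(121)*-2.3477 + -3.0
= -1.6583


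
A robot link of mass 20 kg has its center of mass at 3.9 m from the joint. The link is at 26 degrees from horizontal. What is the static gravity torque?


tau = m*g*L*cos(angle)
= 20 * 9.81 * 3.9 * cos(26 deg)
= 20 * 9.81 * 3.9 * 0.8988
= 687.7392 Nm


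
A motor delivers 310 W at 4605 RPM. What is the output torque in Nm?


omega = 4605 * 2*pi/60 = 482.2345 rad/s
tau = P / omega = 310 / 482.2345
= 0.6428 Nm


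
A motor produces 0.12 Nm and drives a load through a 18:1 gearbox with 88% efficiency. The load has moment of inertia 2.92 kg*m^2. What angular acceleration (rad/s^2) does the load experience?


tau_out = tau_motor * N * eta
= 0.12 * 18 * 0.88 = 1.9008 Nm
alpha = tau_out / I = 1.9008 / 2.92
= 0.651 rad/s^2


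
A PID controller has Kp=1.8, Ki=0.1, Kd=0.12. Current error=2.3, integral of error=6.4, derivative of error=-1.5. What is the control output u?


u = Kp*e + Ki*int(e) + Kd*de/dt
= 1.8*2.3 + 0.1*6.4 + 0.12*(-1.5)
= 4.14 + 0.64 + -0.18
= 4.6


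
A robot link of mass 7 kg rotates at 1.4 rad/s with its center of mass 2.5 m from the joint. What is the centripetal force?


F = m * omega^2 * r
= 7 * 1.4^2 * 2.5
= 7 * 1.96 * 2.5
= 34.3 N


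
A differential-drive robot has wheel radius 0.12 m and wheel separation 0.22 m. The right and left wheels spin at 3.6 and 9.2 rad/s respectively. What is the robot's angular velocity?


vR = r*wR = 0.12*3.6 = 0.432 m/s
vL = r*wL = 0.12*9.2 = 1.104 m/s
v = (vR+vL)/2 = 0.768 m/s
omega = (vR-vL)/L = -3.0545 rad/s
angular velocity = -3.0545 rad/s


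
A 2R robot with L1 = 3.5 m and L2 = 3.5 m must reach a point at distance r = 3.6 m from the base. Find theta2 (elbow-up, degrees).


cos(theta2) = (r^2 - L1^2 - L2^2) / (2*L1*L2)
cos(theta2) = (12.96 - 12.25 - 12.25) / 24.5
cos(theta2) = -0.47102
theta2 = 118.1006 degrees


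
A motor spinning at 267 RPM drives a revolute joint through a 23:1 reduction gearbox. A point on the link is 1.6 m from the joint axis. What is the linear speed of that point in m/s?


omega_motor = 267 * 2*pi/60 = 27.9602 rad/s
omega_joint = omega_motor / 23 = 1.2157 rad/s
v = omega_joint * r = 1.2157 * 1.6
= 1.9451 m/s


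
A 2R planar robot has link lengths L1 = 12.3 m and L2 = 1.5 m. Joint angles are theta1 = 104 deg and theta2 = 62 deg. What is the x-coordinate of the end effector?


Convert angles to radians: theta1 = 1.8151, theta2 = 1.0821
x = L1*cos(theta1) + L2*cos(theta1+theta2)
x = -2.9756 + -1.4554
x = -4.4311


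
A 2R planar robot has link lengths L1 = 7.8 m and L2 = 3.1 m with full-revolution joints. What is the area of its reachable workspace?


r_max = L1 + L2 = 10.9 m
r_min = |L1 - L2| = 4.7 m
Area = pi*(r_max^2 - r_min^2)
= pi*(118.81 - 22.09)
= pi * 96.72
= 303.8548 m^2


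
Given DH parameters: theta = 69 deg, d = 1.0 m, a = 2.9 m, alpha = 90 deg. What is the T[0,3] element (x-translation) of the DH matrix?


T[0,3] = a * cos(theta)
= 2.9 * cos(69 deg)
= 2.9 * 0.3584
= 1.0393


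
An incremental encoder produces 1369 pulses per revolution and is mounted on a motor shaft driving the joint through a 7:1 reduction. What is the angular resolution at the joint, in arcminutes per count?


counts per rev = 1369
effective counts at joint = 1369 * 7 = 9583
resolution = 360*60 / 9583
= 2.254 arcmin/count


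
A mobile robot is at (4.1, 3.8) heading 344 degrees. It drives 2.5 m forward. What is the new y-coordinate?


y_new = y0 + d*sin(theta)
= 3.8 + 2.5*sin(344)
= 3.8 + -0.6891
= 3.1109


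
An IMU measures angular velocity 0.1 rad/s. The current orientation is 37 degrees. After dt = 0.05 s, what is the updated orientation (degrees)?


delta_theta = w * dt = 0.1 * 0.05 = 0.005 rad
= 0.2865 deg
theta_new = 37 + 0.2865 = 37.2865 deg


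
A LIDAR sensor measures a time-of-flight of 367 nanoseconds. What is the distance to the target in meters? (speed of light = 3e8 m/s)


tof = 367 ns = 3.67e-07 s
dist = c * tof / 2
= 3e8 * 3.67e-07 / 2
= 55.05 m


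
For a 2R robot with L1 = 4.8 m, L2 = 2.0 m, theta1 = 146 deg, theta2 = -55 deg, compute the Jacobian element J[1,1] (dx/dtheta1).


J[1,1] = -L1*sin(t1) - L2*sin(t1+t2)
= -4.8*sin(146) - 2.0*sin(91)
= -4.6838


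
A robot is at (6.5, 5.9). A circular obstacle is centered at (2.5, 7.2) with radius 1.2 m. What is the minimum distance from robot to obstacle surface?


center_dist = sqrt((6.5-2.5)^2 + (5.9-7.2)^2)
= sqrt(16.0 + 1.69)
= 4.2059
min_dist = center_dist - radius = 4.2059 - 1.2 = 3.0059 m


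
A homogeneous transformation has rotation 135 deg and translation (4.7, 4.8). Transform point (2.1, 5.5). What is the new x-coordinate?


x' = cos(theta)*px - sin(theta)*py + tx
= -0.7071*2.1 - 0.7071*5.5 + 4.7
= -0.674


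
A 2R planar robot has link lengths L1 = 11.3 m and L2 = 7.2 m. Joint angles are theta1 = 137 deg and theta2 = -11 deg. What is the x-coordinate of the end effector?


Convert angles to radians: theta1 = 2.3911, theta2 = -0.192
x = L1*cos(theta1) + L2*cos(theta1+theta2)
x = -8.2643 + -4.2321
x = -12.4964


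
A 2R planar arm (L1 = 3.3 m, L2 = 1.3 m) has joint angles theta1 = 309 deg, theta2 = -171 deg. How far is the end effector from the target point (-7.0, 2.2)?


End effector via forward kinematics:
x = L1*cos(t1) + L2*cos(t1+t2) = 1.1107
y = L1*sin(t1) + L2*sin(t1+t2) = -1.6947
Distance to target:
d = sqrt((-7.0 - 1.1107)^2 + (2.2 - -1.6947)^2)
= sqrt(65.783 + 15.1688)
= 8.9973 m


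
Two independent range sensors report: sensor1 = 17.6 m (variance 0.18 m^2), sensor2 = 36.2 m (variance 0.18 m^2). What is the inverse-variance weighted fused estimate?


w1 = (1/var1) / (1/var1 + 1/var2)
   = 5.5556 / (5.5556 + 5.5556) = 0.5
w2 = 1 - w1 = 0.5
fused = w1*s1 + w2*s2 = 8.8 + 18.1
= 26.9 m


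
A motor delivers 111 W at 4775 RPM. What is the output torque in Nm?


omega = 4775 * 2*pi/60 = 500.0368 rad/s
tau = P / omega = 111 / 500.0368
= 0.222 Nm


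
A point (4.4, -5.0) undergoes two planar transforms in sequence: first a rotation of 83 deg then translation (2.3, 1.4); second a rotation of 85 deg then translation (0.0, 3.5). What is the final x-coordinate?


After transform 1:
x1 = cos(83)*4.4 - sin(83)*-5.0 + 2.3 = 7.799
y1 = sin(83)*4.4 + cos(83)*-5.0 + 1.4 = 5.1579
After transform 2:
x2 = cos(85)*7.799 - sin(85)*5.1579 + 0.0
= -4.4585


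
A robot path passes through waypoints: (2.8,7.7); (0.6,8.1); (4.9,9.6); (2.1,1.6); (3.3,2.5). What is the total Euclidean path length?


Segment lengths:
  seg1 = sqrt((-2.2)^2 + (0.4)^2) = 2.2361
  seg2 = sqrt((4.3)^2 + (1.5)^2) = 4.5541
  seg3 = sqrt((-2.8)^2 + (-8.0)^2) = 8.4758
  seg4 = sqrt((1.2)^2 + (0.9)^2) = 1.5
Total = 16.766


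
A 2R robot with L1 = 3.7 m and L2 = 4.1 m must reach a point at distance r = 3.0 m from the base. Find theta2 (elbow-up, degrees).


cos(theta2) = (r^2 - L1^2 - L2^2) / (2*L1*L2)
cos(theta2) = (9.0 - 13.69 - 16.81) / 30.34
cos(theta2) = -0.708635
theta2 = 135.124 degrees


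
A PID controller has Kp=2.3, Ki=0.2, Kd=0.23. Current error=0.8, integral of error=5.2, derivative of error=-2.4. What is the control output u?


u = Kp*e + Ki*int(e) + Kd*de/dt
= 2.3*0.8 + 0.2*5.2 + 0.23*(-2.4)
= 1.84 + 1.04 + -0.552
= 2.328


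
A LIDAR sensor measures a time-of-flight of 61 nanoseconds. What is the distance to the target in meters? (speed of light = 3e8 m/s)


tof = 61 ns = 6.1e-08 s
dist = c * tof / 2
= 3e8 * 6.1e-08 / 2
= 9.15 m


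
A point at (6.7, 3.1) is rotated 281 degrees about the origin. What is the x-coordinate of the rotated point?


x' = x*cos(theta) - y*sin(theta)
cos(281 deg) = 0.1908, sin(281 deg) = -0.9816
x' = 6.7 * 0.1908 - 3.1 * -0.9816
= 1.2784 - -3.043
= 4.3215


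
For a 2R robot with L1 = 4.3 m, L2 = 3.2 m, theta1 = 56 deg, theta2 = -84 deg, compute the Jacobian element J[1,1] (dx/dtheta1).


J[1,1] = -L1*sin(t1) - L2*sin(t1+t2)
= -4.3*sin(56) - 3.2*sin(-28)
= -2.0626


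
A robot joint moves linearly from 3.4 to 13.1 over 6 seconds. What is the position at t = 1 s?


s = t/T = 1/6 = 0.1667
p(t) = p0 + (pf-p0)*s
= 3.4 + (13.1 - 3.4) * 0.1667
= 5.0167


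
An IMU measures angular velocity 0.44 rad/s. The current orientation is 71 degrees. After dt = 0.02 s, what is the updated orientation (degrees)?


delta_theta = w * dt = 0.44 * 0.02 = 0.0088 rad
= 0.5042 deg
theta_new = 71 + 0.5042 = 71.5042 deg


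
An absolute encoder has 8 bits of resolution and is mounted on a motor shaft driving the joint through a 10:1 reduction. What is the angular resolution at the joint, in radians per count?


counts = 2^8 = 256
effective counts at joint = 256 * 10 = 2560
resolution = 2*pi / 2560
= 0.0025 rad/count


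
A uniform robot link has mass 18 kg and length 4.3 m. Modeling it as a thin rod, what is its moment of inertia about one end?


I = (1/3) * m * L^2
= (1/3) * 18 * 4.3^2
= 0.333333 * 18 * 18.49
= 110.94 kg*m^2


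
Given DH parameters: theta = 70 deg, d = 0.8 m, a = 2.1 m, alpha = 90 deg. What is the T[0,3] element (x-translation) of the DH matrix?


T[0,3] = a * cos(theta)
= 2.1 * cos(70 deg)
= 2.1 * 0.342
= 0.7182


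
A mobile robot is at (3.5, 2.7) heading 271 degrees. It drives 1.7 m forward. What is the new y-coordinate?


y_new = y0 + d*sin(theta)
= 2.7 + 1.7*sin(271)
= 2.7 + -1.6997
= 1.0003


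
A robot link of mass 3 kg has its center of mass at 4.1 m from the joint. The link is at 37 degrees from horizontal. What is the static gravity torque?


tau = m*g*L*cos(angle)
= 3 * 9.81 * 4.1 * cos(37 deg)
= 3 * 9.81 * 4.1 * 0.7986
= 96.3658 Nm


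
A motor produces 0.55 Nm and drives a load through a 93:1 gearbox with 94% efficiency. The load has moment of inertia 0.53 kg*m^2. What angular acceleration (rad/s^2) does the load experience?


tau_out = tau_motor * N * eta
= 0.55 * 93 * 0.94 = 48.081 Nm
alpha = tau_out / I = 48.081 / 0.53
= 90.7189 rad/s^2


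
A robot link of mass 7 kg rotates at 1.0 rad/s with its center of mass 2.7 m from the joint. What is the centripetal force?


F = m * omega^2 * r
= 7 * 1.0^2 * 2.7
= 7 * 1.0 * 2.7
= 18.9 N


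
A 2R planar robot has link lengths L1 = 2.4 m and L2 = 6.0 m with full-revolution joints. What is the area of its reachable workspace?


r_max = L1 + L2 = 8.4 m
r_min = |L1 - L2| = 3.6 m
Area = pi*(r_max^2 - r_min^2)
= pi*(70.56 - 12.96)
= pi * 57.6
= 180.9557 m^2


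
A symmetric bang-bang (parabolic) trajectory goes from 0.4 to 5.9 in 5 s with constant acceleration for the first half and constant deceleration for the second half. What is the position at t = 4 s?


Symmetric rest-to-rest: each phase covers (pf-p0)/2 in time T/2. 0.5*a*(T/2)^2 = (pf-p0)/2 => a = 4*(pf-p0)/T^2
a = 4*(5.9-0.4)/5^2 = 0.88
t = 4 is in the deceleration phase (t > T/2).
p = pf - 0.5*a*(T-t)^2 = 5.9 - 0.5*0.88*1^2
= 5.46


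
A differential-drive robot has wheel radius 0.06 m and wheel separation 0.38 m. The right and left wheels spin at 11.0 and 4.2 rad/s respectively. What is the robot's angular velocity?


vR = r*wR = 0.06*11.0 = 0.66 m/s
vL = r*wL = 0.06*4.2 = 0.252 m/s
v = (vR+vL)/2 = 0.456 m/s
omega = (vR-vL)/L = 1.0737 rad/s
angular velocity = 1.0737 rad/s


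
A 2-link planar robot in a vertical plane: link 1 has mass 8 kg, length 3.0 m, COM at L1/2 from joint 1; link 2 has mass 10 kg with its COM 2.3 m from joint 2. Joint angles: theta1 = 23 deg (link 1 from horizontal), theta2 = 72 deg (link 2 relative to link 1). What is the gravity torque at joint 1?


Horizontal distance from joint 1 to link-1 COM:
  x_c1 = (L1/2)*cos(t1) = 1.5 * 0.9205 = 1.3808 m
Horizontal distance from joint 1 to link-2 COM:
  x_c2 = L1*cos(t1) + Lc2*cos(t1+t2)
       = 3.0*0.9205 + 2.3*-0.0872 = 2.5611 m
tau1 = m1*g*x_c1 + m2*g*x_c2
     = 8*9.81*1.3808 + 10*9.81*2.5611
     = 108.3618 + 251.2396
     = 359.6015 Nm


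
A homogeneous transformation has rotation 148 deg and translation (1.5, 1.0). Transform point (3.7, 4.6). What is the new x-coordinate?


x' = cos(theta)*px - sin(theta)*py + tx
= -0.848*3.7 - 0.5299*4.6 + 1.5
= -4.0754


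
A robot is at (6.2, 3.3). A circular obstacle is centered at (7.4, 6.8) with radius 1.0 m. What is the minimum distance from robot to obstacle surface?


center_dist = sqrt((6.2-7.4)^2 + (3.3-6.8)^2)
= sqrt(1.44 + 12.25)
= 3.7
min_dist = center_dist - radius = 3.7 - 1.0 = 2.7 m


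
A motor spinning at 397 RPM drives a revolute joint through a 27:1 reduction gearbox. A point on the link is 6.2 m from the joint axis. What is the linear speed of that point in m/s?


omega_motor = 397 * 2*pi/60 = 41.5737 rad/s
omega_joint = omega_motor / 27 = 1.5398 rad/s
v = omega_joint * r = 1.5398 * 6.2
= 9.5466 m/s


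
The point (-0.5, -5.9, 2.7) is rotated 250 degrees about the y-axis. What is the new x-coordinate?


Rotation about y-axis: x' = x*cos(theta) + z*sin(theta)
= -0.5 * -0.342 + 2.7 * -0.9397
= -2.3662


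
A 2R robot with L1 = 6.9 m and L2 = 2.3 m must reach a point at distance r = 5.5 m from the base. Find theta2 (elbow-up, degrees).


cos(theta2) = (r^2 - L1^2 - L2^2) / (2*L1*L2)
cos(theta2) = (30.25 - 47.61 - 5.29) / 31.74
cos(theta2) = -0.713611
theta2 = 135.5294 degrees


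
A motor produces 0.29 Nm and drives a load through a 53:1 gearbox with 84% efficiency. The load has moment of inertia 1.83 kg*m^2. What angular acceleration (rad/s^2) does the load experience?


tau_out = tau_motor * N * eta
= 0.29 * 53 * 0.84 = 12.9108 Nm
alpha = tau_out / I = 12.9108 / 1.83
= 7.0551 rad/s^2


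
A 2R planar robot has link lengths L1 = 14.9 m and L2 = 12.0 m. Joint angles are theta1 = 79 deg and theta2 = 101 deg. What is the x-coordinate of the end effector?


Convert angles to radians: theta1 = 1.3788, theta2 = 1.7628
x = L1*cos(theta1) + L2*cos(theta1+theta2)
x = 2.8431 + -12.0
x = -9.1569


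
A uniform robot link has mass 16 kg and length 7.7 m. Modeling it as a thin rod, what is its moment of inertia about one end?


I = (1/3) * m * L^2
= (1/3) * 16 * 7.7^2
= 0.333333 * 16 * 59.29
= 316.2133 kg*m^2


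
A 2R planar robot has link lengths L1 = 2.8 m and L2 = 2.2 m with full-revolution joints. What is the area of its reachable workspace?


r_max = L1 + L2 = 5.0 m
r_min = |L1 - L2| = 0.6 m
Area = pi*(r_max^2 - r_min^2)
= pi*(25.0 - 0.36)
= pi * 24.64
= 77.4088 m^2


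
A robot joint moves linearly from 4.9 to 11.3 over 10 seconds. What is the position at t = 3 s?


s = t/T = 3/10 = 0.3
p(t) = p0 + (pf-p0)*s
= 4.9 + (11.3 - 4.9) * 0.3
= 6.82


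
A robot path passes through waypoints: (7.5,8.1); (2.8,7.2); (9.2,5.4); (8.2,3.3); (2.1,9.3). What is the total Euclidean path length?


Segment lengths:
  seg1 = sqrt((-4.7)^2 + (-0.9)^2) = 4.7854
  seg2 = sqrt((6.4)^2 + (-1.8)^2) = 6.6483
  seg3 = sqrt((-1.0)^2 + (-2.1)^2) = 2.3259
  seg4 = sqrt((-6.1)^2 + (6.0)^2) = 8.5563
Total = 22.3159


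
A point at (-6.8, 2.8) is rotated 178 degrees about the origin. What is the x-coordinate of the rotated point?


x' = x*cos(theta) - y*sin(theta)
cos(178 deg) = -0.9994, sin(178 deg) = 0.0349
x' = -6.8 * -0.9994 - 2.8 * 0.0349
= 6.7959 - 0.0977
= 6.6981


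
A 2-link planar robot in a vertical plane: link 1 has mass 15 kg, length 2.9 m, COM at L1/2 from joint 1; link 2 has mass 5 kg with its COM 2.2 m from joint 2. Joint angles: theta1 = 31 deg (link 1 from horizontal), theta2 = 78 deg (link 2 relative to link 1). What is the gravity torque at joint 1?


Horizontal distance from joint 1 to link-1 COM:
  x_c1 = (L1/2)*cos(t1) = 1.45 * 0.8572 = 1.2429 m
Horizontal distance from joint 1 to link-2 COM:
  x_c2 = L1*cos(t1) + Lc2*cos(t1+t2)
       = 2.9*0.8572 + 2.2*-0.3256 = 1.7695 m
tau1 = m1*g*x_c1 + m2*g*x_c2
     = 15*9.81*1.2429 + 5*9.81*1.7695
     = 182.8916 + 86.7957
     = 269.6873 Nm


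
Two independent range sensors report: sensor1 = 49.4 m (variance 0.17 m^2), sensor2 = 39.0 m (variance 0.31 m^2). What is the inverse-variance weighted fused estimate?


w1 = (1/var1) / (1/var1 + 1/var2)
   = 5.8824 / (5.8824 + 3.2258) = 0.6458
w2 = 1 - w1 = 0.3542
fused = w1*s1 + w2*s2 = 31.9042 + 13.8125
= 45.7167 m


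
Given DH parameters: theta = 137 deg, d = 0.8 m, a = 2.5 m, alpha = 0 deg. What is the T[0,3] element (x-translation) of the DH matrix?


T[0,3] = a * cos(theta)
= 2.5 * cos(137 deg)
= 2.5 * -0.7314
= -1.8284


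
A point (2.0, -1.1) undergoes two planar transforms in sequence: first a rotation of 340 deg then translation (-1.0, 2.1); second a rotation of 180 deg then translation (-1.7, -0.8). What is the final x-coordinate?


After transform 1:
x1 = cos(340)*2.0 - sin(340)*-1.1 + -1.0 = 0.5032
y1 = sin(340)*2.0 + cos(340)*-1.1 + 2.1 = 0.3823
After transform 2:
x2 = cos(180)*0.5032 - sin(180)*0.3823 + -1.7
= -2.2032


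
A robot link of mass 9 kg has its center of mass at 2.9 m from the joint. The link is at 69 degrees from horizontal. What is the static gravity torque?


tau = m*g*L*cos(angle)
= 9 * 9.81 * 2.9 * cos(69 deg)
= 9 * 9.81 * 2.9 * 0.3584
= 91.7569 Nm


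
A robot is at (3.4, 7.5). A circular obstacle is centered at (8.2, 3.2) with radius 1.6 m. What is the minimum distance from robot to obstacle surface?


center_dist = sqrt((3.4-8.2)^2 + (7.5-3.2)^2)
= sqrt(23.04 + 18.49)
= 6.4444
min_dist = center_dist - radius = 6.4444 - 1.6 = 4.8444 m


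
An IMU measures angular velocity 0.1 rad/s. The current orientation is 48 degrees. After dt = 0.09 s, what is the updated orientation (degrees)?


delta_theta = w * dt = 0.1 * 0.09 = 0.009 rad
= 0.5157 deg
theta_new = 48 + 0.5157 = 48.5157 deg


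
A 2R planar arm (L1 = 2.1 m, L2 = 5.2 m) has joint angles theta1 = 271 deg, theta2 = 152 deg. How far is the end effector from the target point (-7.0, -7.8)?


End effector via forward kinematics:
x = L1*cos(t1) + L2*cos(t1+t2) = 2.3974
y = L1*sin(t1) + L2*sin(t1+t2) = 2.5336
Distance to target:
d = sqrt((-7.0 - 2.3974)^2 + (-7.8 - 2.5336)^2)
= sqrt(88.3111 + 106.7823)
= 13.9676 m


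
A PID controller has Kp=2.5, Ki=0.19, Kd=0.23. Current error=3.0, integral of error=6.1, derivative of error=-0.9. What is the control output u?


u = Kp*e + Ki*int(e) + Kd*de/dt
= 2.5*3.0 + 0.19*6.1 + 0.23*(-0.9)
= 7.5 + 1.159 + -0.207
= 8.452


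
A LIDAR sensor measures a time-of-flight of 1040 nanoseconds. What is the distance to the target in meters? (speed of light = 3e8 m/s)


tof = 1040 ns = 1.04e-06 s
dist = c * tof / 2
= 3e8 * 1.04e-06 / 2
= 156.0 m


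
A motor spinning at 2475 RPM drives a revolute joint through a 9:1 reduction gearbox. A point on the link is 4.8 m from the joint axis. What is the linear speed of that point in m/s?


omega_motor = 2475 * 2*pi/60 = 259.1814 rad/s
omega_joint = omega_motor / 9 = 28.7979 rad/s
v = omega_joint * r = 28.7979 * 4.8
= 138.2301 m/s


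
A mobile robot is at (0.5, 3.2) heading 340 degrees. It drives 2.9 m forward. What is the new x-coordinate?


x_new = x0 + d*cos(theta)
= 0.5 + 2.9*cos(340)
= 0.5 + 2.7251
= 3.2251


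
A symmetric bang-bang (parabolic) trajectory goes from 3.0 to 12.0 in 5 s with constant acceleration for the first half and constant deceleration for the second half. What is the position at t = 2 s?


Symmetric rest-to-rest: each phase covers (pf-p0)/2 in time T/2. 0.5*a*(T/2)^2 = (pf-p0)/2 => a = 4*(pf-p0)/T^2
a = 4*(12.0-3.0)/5^2 = 1.44
t = 2 is in the acceleration phase (t <= T/2).
p = p0 + 0.5*a*t^2 = 3.0 + 0.5*1.44*2^2
= 5.88


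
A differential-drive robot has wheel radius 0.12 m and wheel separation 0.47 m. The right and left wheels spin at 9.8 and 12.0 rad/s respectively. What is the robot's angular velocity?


vR = r*wR = 0.12*9.8 = 1.176 m/s
vL = r*wL = 0.12*12.0 = 1.44 m/s
v = (vR+vL)/2 = 1.308 m/s
omega = (vR-vL)/L = -0.5617 rad/s
angular velocity = -0.5617 rad/s


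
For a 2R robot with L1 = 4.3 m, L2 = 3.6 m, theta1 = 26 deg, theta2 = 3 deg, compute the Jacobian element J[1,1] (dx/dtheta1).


J[1,1] = -L1*sin(t1) - L2*sin(t1+t2)
= -4.3*sin(26) - 3.6*sin(29)
= -3.6303


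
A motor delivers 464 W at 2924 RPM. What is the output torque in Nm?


omega = 2924 * 2*pi/60 = 306.2006 rad/s
tau = P / omega = 464 / 306.2006
= 1.5153 Nm


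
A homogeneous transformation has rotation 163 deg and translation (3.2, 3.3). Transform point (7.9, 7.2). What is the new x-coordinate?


x' = cos(theta)*px - sin(theta)*py + tx
= -0.9563*7.9 - 0.2924*7.2 + 3.2
= -6.4599


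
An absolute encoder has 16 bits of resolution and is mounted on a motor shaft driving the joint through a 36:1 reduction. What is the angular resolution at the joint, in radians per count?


counts = 2^16 = 65536
effective counts at joint = 65536 * 36 = 2359296
resolution = 2*pi / 2359296
= 2.6632e-06 rad/count


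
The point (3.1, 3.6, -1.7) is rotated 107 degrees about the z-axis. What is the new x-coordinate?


Rotation about z-axis: x' = x*cos(theta) - y*sin(theta)
= 3.1 * -0.2924 - 3.6 * 0.9563
= -4.349


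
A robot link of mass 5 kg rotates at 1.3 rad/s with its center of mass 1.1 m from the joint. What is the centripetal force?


F = m * omega^2 * r
= 5 * 1.3^2 * 1.1
= 5 * 1.69 * 1.1
= 9.295 N


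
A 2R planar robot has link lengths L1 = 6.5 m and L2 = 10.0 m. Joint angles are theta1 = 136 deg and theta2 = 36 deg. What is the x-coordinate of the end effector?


Convert angles to radians: theta1 = 2.3736, theta2 = 0.6283
x = L1*cos(theta1) + L2*cos(theta1+theta2)
x = -4.6757 + -9.9027
x = -14.5784


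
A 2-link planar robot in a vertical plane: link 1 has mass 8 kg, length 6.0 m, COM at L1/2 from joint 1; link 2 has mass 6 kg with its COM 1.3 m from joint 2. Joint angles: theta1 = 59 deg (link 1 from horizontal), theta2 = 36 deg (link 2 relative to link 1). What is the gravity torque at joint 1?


Horizontal distance from joint 1 to link-1 COM:
  x_c1 = (L1/2)*cos(t1) = 3.0 * 0.515 = 1.5451 m
Horizontal distance from joint 1 to link-2 COM:
  x_c2 = L1*cos(t1) + Lc2*cos(t1+t2)
       = 6.0*0.515 + 1.3*-0.0872 = 2.9769 m
tau1 = m1*g*x_c1 + m2*g*x_c2
     = 8*9.81*1.5451 + 6*9.81*2.9769
     = 121.2606 + 175.2219
     = 296.4824 Nm


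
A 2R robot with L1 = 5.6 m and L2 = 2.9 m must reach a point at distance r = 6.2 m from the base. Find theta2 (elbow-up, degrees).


cos(theta2) = (r^2 - L1^2 - L2^2) / (2*L1*L2)
cos(theta2) = (38.44 - 31.36 - 8.41) / 32.48
cos(theta2) = -0.040948
theta2 = 92.3468 degrees


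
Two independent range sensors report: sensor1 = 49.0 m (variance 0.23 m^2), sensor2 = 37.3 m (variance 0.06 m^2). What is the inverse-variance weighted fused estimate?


w1 = (1/var1) / (1/var1 + 1/var2)
   = 4.3478 / (4.3478 + 16.6667) = 0.2069
w2 = 1 - w1 = 0.7931
fused = w1*s1 + w2*s2 = 10.1379 + 29.5828
= 39.7207 m


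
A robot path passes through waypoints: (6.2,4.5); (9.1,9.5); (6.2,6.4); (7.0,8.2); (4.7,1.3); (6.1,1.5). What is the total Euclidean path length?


Segment lengths:
  seg1 = sqrt((2.9)^2 + (5.0)^2) = 5.7801
  seg2 = sqrt((-2.9)^2 + (-3.1)^2) = 4.245
  seg3 = sqrt((0.8)^2 + (1.8)^2) = 1.9698
  seg4 = sqrt((-2.3)^2 + (-6.9)^2) = 7.2732
  seg5 = sqrt((1.4)^2 + (0.2)^2) = 1.4142
Total = 20.6824


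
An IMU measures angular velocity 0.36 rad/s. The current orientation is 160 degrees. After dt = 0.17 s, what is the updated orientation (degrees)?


delta_theta = w * dt = 0.36 * 0.17 = 0.0612 rad
= 3.5065 deg
theta_new = 160 + 3.5065 = 163.5065 deg


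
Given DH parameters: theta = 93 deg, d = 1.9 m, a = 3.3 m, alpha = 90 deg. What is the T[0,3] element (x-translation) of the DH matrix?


T[0,3] = a * cos(theta)
= 3.3 * cos(93 deg)
= 3.3 * -0.0523
= -0.1727


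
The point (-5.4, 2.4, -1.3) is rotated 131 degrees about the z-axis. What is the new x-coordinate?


Rotation about z-axis: x' = x*cos(theta) - y*sin(theta)
= -5.4 * -0.6561 - 2.4 * 0.7547
= 1.7314


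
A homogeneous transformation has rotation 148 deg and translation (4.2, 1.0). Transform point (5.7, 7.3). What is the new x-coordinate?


x' = cos(theta)*px - sin(theta)*py + tx
= -0.848*5.7 - 0.5299*7.3 + 4.2
= -4.5023


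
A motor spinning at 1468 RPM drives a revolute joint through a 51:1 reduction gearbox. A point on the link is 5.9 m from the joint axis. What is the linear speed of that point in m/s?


omega_motor = 1468 * 2*pi/60 = 153.7286 rad/s
omega_joint = omega_motor / 51 = 3.0143 rad/s
v = omega_joint * r = 3.0143 * 5.9
= 17.7843 m/s


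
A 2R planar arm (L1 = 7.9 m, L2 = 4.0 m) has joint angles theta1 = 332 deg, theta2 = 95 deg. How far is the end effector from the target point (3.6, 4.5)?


End effector via forward kinematics:
x = L1*cos(t1) + L2*cos(t1+t2) = 8.5382
y = L1*sin(t1) + L2*sin(t1+t2) = -0.0268
Distance to target:
d = sqrt((3.6 - 8.5382)^2 + (4.5 - -0.0268)^2)
= sqrt(24.3859 + 20.492)
= 6.6991 m


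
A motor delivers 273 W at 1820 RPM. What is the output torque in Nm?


omega = 1820 * 2*pi/60 = 190.59 rad/s
tau = P / omega = 273 / 190.59
= 1.4324 Nm


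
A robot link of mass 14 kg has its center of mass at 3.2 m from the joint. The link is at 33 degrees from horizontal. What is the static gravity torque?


tau = m*g*L*cos(angle)
= 14 * 9.81 * 3.2 * cos(33 deg)
= 14 * 9.81 * 3.2 * 0.8387
= 368.5857 Nm


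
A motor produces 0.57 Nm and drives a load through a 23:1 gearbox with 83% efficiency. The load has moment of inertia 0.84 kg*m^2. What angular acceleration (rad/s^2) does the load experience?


tau_out = tau_motor * N * eta
= 0.57 * 23 * 0.83 = 10.8813 Nm
alpha = tau_out / I = 10.8813 / 0.84
= 12.9539 rad/s^2


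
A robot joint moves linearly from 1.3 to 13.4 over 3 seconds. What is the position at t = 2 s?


s = t/T = 2/3 = 0.6667
p(t) = p0 + (pf-p0)*s
= 1.3 + (13.4 - 1.3) * 0.6667
= 9.3667


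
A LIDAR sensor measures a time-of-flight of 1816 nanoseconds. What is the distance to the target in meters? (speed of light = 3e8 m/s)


tof = 1816 ns = 1.816e-06 s
dist = c * tof / 2
= 3e8 * 1.816e-06 / 2
= 272.4 m


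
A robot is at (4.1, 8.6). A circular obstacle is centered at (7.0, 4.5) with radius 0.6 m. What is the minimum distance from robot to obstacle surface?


center_dist = sqrt((4.1-7.0)^2 + (8.6-4.5)^2)
= sqrt(8.41 + 16.81)
= 5.022
min_dist = center_dist - radius = 5.022 - 0.6 = 4.422 m


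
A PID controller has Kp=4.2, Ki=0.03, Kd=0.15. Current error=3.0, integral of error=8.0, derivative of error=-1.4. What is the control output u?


u = Kp*e + Ki*int(e) + Kd*de/dt
= 4.2*3.0 + 0.03*8.0 + 0.15*(-1.4)
= 12.6 + 0.24 + -0.21
= 12.63


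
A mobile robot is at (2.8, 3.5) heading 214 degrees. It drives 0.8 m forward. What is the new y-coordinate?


y_new = y0 + d*sin(theta)
= 3.5 + 0.8*sin(214)
= 3.5 + -0.4474
= 3.0526


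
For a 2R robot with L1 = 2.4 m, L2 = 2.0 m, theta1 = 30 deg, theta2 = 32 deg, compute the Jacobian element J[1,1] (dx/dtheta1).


J[1,1] = -L1*sin(t1) - L2*sin(t1+t2)
= -2.4*sin(30) - 2.0*sin(62)
= -2.9659


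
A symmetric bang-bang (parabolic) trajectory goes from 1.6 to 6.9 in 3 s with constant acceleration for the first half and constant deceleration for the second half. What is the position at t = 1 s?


Symmetric rest-to-rest: each phase covers (pf-p0)/2 in time T/2. 0.5*a*(T/2)^2 = (pf-p0)/2 => a = 4*(pf-p0)/T^2
a = 4*(6.9-1.6)/3^2 = 2.3556
t = 1 is in the acceleration phase (t <= T/2).
p = p0 + 0.5*a*t^2 = 1.6 + 0.5*2.3556*1^2
= 2.7778


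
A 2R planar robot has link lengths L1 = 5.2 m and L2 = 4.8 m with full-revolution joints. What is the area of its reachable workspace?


r_max = L1 + L2 = 10.0 m
r_min = |L1 - L2| = 0.4 m
Area = pi*(r_max^2 - r_min^2)
= pi*(100.0 - 0.16)
= pi * 99.84
= 313.6566 m^2


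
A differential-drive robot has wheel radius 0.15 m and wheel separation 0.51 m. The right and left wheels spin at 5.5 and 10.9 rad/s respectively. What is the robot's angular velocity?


vR = r*wR = 0.15*5.5 = 0.825 m/s
vL = r*wL = 0.15*10.9 = 1.635 m/s
v = (vR+vL)/2 = 1.23 m/s
omega = (vR-vL)/L = -1.5882 rad/s
angular velocity = -1.5882 rad/s


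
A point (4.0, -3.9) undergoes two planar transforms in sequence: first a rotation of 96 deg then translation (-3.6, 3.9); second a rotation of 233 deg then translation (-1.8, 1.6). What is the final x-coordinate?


After transform 1:
x1 = cos(96)*4.0 - sin(96)*-3.9 + -3.6 = -0.1395
y1 = sin(96)*4.0 + cos(96)*-3.9 + 3.9 = 8.2857
After transform 2:
x2 = cos(233)*-0.1395 - sin(233)*8.2857 + -1.8
= 4.9012


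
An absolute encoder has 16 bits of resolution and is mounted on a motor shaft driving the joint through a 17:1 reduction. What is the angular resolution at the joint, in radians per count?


counts = 2^16 = 65536
effective counts at joint = 65536 * 17 = 1114112
resolution = 2*pi / 1114112
= 5.6396e-06 rad/count


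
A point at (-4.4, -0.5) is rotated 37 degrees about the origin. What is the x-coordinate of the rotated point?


x' = x*cos(theta) - y*sin(theta)
cos(37 deg) = 0.7986, sin(37 deg) = 0.6018
x' = -4.4 * 0.7986 - -0.5 * 0.6018
= -3.514 - -0.3009
= -3.2131


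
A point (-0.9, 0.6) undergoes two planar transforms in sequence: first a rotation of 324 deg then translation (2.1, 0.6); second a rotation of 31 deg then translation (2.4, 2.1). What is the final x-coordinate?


After transform 1:
x1 = cos(324)*-0.9 - sin(324)*0.6 + 2.1 = 1.7246
y1 = sin(324)*-0.9 + cos(324)*0.6 + 0.6 = 1.6144
After transform 2:
x2 = cos(31)*1.7246 - sin(31)*1.6144 + 2.4
= 3.0467


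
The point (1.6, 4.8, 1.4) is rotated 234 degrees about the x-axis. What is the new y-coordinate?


Rotation about x-axis: y' = y*cos(theta) - z*sin(theta)
= 4.8 * -0.5878 - 1.4 * -0.809
= -1.6887


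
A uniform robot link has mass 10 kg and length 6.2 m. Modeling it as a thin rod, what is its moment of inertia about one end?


I = (1/3) * m * L^2
= (1/3) * 10 * 6.2^2
= 0.333333 * 10 * 38.44
= 128.1333 kg*m^2


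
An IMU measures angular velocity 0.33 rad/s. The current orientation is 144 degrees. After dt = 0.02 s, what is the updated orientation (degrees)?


delta_theta = w * dt = 0.33 * 0.02 = 0.0066 rad
= 0.3782 deg
theta_new = 144 + 0.3782 = 144.3782 deg


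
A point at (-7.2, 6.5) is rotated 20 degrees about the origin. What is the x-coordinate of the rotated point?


x' = x*cos(theta) - y*sin(theta)
cos(20 deg) = 0.9397, sin(20 deg) = 0.342
x' = -7.2 * 0.9397 - 6.5 * 0.342
= -6.7658 - 2.2231
= -8.9889


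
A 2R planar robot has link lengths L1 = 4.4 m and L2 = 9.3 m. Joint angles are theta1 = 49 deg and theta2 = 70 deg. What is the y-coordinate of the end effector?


Convert angles to radians: theta1 = 0.8552, theta2 = 1.2217
y = L1*sin(theta1) + L2*sin(theta1+theta2)
y = 3.3207 + 8.134
y = 11.4547


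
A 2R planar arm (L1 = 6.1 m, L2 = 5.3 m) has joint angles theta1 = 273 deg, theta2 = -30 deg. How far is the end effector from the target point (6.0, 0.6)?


End effector via forward kinematics:
x = L1*cos(t1) + L2*cos(t1+t2) = -2.0869
y = L1*sin(t1) + L2*sin(t1+t2) = -10.814
Distance to target:
d = sqrt((6.0 - -2.0869)^2 + (0.6 - -10.814)^2)
= sqrt(65.398 + 130.2788)
= 13.9885 m


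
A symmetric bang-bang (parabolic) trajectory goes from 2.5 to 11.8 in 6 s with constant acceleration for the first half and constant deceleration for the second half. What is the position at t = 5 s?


Symmetric rest-to-rest: each phase covers (pf-p0)/2 in time T/2. 0.5*a*(T/2)^2 = (pf-p0)/2 => a = 4*(pf-p0)/T^2
a = 4*(11.8-2.5)/6^2 = 1.0333
t = 5 is in the deceleration phase (t > T/2).
p = pf - 0.5*a*(T-t)^2 = 11.8 - 0.5*1.0333*1^2
= 11.2833


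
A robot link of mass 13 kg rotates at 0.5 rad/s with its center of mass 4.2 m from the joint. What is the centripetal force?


F = m * omega^2 * r
= 13 * 0.5^2 * 4.2
= 13 * 0.25 * 4.2
= 13.65 N


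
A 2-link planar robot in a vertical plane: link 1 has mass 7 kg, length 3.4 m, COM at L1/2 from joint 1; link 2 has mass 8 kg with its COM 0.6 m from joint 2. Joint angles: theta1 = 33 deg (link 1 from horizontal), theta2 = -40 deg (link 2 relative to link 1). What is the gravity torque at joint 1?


Horizontal distance from joint 1 to link-1 COM:
  x_c1 = (L1/2)*cos(t1) = 1.7 * 0.8387 = 1.4257 m
Horizontal distance from joint 1 to link-2 COM:
  x_c2 = L1*cos(t1) + Lc2*cos(t1+t2)
       = 3.4*0.8387 + 0.6*0.9925 = 3.447 m
tau1 = m1*g*x_c1 + m2*g*x_c2
     = 7*9.81*1.4257 + 8*9.81*3.447
     = 97.9056 + 270.5212
     = 368.4267 Nm


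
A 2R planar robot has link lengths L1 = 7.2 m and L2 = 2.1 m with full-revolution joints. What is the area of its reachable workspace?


r_max = L1 + L2 = 9.3 m
r_min = |L1 - L2| = 5.1 m
Area = pi*(r_max^2 - r_min^2)
= pi*(86.49 - 26.01)
= pi * 60.48
= 190.0035 m^2


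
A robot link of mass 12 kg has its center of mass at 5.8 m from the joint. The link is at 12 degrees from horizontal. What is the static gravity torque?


tau = m*g*L*cos(angle)
= 12 * 9.81 * 5.8 * cos(12 deg)
= 12 * 9.81 * 5.8 * 0.9781
= 667.8557 Nm


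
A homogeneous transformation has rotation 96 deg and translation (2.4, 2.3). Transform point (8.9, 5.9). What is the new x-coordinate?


x' = cos(theta)*px - sin(theta)*py + tx
= -0.1045*8.9 - 0.9945*5.9 + 2.4
= -4.398


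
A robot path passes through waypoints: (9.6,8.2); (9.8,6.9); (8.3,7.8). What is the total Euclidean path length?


Segment lengths:
  seg1 = sqrt((0.2)^2 + (-1.3)^2) = 1.3153
  seg2 = sqrt((-1.5)^2 + (0.9)^2) = 1.7493
Total = 3.0646


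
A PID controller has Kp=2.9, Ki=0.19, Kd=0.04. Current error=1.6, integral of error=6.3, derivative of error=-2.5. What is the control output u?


u = Kp*e + Ki*int(e) + Kd*de/dt
= 2.9*1.6 + 0.19*6.3 + 0.04*(-2.5)
= 4.64 + 1.197 + -0.1
= 5.737


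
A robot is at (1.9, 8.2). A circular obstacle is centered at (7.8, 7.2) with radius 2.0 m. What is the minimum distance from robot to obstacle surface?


center_dist = sqrt((1.9-7.8)^2 + (8.2-7.2)^2)
= sqrt(34.81 + 1.0)
= 5.9841
min_dist = center_dist - radius = 5.9841 - 2.0 = 3.9841 m


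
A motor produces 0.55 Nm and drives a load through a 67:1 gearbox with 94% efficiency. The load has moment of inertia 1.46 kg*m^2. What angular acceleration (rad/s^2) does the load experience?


tau_out = tau_motor * N * eta
= 0.55 * 67 * 0.94 = 34.639 Nm
alpha = tau_out / I = 34.639 / 1.46
= 23.7253 rad/s^2


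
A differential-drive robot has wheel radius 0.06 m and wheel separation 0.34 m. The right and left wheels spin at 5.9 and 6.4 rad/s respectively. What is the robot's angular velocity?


vR = r*wR = 0.06*5.9 = 0.354 m/s
vL = r*wL = 0.06*6.4 = 0.384 m/s
v = (vR+vL)/2 = 0.369 m/s
omega = (vR-vL)/L = -0.0882 rad/s
angular velocity = -0.0882 rad/s


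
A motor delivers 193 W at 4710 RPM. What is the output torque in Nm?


omega = 4710 * 2*pi/60 = 493.23 rad/s
tau = P / omega = 193 / 493.23
= 0.3913 Nm


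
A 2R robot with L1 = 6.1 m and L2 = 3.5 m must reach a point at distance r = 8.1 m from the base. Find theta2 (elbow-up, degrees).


cos(theta2) = (r^2 - L1^2 - L2^2) / (2*L1*L2)
cos(theta2) = (65.61 - 37.21 - 12.25) / 42.7
cos(theta2) = 0.37822
theta2 = 67.7765 degrees


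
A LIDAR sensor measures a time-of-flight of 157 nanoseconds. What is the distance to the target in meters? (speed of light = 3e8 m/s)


tof = 157 ns = 1.57e-07 s
dist = c * tof / 2
= 3e8 * 1.57e-07 / 2
= 23.55 m


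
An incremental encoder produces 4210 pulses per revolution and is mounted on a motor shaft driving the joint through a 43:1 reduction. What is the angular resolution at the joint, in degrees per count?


counts per rev = 4210
effective counts at joint = 4210 * 43 = 181030
resolution = 360 / 181030
= 0.002 deg/count


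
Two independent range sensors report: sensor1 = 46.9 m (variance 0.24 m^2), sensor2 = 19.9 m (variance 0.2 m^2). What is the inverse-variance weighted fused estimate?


w1 = (1/var1) / (1/var1 + 1/var2)
   = 4.1667 / (4.1667 + 5.0) = 0.4545
w2 = 1 - w1 = 0.5455
fused = w1*s1 + w2*s2 = 21.3182 + 10.8545
= 32.1727 m


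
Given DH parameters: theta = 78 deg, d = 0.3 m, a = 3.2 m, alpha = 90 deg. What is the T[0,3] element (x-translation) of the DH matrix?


T[0,3] = a * cos(theta)
= 3.2 * cos(78 deg)
= 3.2 * 0.2079
= 0.6653


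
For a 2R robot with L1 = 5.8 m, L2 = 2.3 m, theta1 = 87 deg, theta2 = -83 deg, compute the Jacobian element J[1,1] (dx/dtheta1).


J[1,1] = -L1*sin(t1) - L2*sin(t1+t2)
= -5.8*sin(87) - 2.3*sin(4)
= -5.9525


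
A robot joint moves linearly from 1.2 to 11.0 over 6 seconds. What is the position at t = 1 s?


s = t/T = 1/6 = 0.1667
p(t) = p0 + (pf-p0)*s
= 1.2 + (11.0 - 1.2) * 0.1667
= 2.8333


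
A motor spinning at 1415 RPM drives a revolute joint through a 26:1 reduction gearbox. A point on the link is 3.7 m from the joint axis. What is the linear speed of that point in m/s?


omega_motor = 1415 * 2*pi/60 = 148.1785 rad/s
omega_joint = omega_motor / 26 = 5.6992 rad/s
v = omega_joint * r = 5.6992 * 3.7
= 21.0869 m/s


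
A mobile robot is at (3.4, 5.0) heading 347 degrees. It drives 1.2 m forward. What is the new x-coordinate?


x_new = x0 + d*cos(theta)
= 3.4 + 1.2*cos(347)
= 3.4 + 1.1692
= 4.5692


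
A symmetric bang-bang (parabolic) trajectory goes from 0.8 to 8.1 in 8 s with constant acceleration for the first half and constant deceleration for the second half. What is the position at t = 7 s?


Symmetric rest-to-rest: each phase covers (pf-p0)/2 in time T/2. 0.5*a*(T/2)^2 = (pf-p0)/2 => a = 4*(pf-p0)/T^2
a = 4*(8.1-0.8)/8^2 = 0.4562
t = 7 is in the deceleration phase (t > T/2).
p = pf - 0.5*a*(T-t)^2 = 8.1 - 0.5*0.4562*1^2
= 7.8719


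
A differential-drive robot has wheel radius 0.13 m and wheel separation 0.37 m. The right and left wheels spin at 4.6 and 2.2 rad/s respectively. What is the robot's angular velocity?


vR = r*wR = 0.13*4.6 = 0.598 m/s
vL = r*wL = 0.13*2.2 = 0.286 m/s
v = (vR+vL)/2 = 0.442 m/s
omega = (vR-vL)/L = 0.8432 rad/s
angular velocity = 0.8432 rad/s


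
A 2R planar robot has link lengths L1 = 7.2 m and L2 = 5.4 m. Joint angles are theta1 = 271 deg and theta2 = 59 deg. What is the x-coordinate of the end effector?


Convert angles to radians: theta1 = 4.7298, theta2 = 1.0297
x = L1*cos(theta1) + L2*cos(theta1+theta2)
x = 0.1257 + 4.6765
x = 4.8022


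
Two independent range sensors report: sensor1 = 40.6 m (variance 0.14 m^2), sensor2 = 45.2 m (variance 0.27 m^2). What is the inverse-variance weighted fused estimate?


w1 = (1/var1) / (1/var1 + 1/var2)
   = 7.1429 / (7.1429 + 3.7037) = 0.6585
w2 = 1 - w1 = 0.3415
fused = w1*s1 + w2*s2 = 26.7366 + 15.4341
= 42.1707 m


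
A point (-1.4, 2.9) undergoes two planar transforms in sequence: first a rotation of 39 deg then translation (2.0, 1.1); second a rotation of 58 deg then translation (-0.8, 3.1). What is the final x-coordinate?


After transform 1:
x1 = cos(39)*-1.4 - sin(39)*2.9 + 2.0 = -0.913
y1 = sin(39)*-1.4 + cos(39)*2.9 + 1.1 = 2.4727
After transform 2:
x2 = cos(58)*-0.913 - sin(58)*2.4727 + -0.8
= -3.3808


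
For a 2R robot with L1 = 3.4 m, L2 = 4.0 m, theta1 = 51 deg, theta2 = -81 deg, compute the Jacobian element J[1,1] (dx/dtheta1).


J[1,1] = -L1*sin(t1) - L2*sin(t1+t2)
= -3.4*sin(51) - 4.0*sin(-30)
= -0.6423


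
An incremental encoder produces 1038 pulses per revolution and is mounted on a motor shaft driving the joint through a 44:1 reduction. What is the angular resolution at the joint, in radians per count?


counts per rev = 1038
effective counts at joint = 1038 * 44 = 45672
resolution = 2*pi / 45672
= 1.3757e-04 rad/count
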